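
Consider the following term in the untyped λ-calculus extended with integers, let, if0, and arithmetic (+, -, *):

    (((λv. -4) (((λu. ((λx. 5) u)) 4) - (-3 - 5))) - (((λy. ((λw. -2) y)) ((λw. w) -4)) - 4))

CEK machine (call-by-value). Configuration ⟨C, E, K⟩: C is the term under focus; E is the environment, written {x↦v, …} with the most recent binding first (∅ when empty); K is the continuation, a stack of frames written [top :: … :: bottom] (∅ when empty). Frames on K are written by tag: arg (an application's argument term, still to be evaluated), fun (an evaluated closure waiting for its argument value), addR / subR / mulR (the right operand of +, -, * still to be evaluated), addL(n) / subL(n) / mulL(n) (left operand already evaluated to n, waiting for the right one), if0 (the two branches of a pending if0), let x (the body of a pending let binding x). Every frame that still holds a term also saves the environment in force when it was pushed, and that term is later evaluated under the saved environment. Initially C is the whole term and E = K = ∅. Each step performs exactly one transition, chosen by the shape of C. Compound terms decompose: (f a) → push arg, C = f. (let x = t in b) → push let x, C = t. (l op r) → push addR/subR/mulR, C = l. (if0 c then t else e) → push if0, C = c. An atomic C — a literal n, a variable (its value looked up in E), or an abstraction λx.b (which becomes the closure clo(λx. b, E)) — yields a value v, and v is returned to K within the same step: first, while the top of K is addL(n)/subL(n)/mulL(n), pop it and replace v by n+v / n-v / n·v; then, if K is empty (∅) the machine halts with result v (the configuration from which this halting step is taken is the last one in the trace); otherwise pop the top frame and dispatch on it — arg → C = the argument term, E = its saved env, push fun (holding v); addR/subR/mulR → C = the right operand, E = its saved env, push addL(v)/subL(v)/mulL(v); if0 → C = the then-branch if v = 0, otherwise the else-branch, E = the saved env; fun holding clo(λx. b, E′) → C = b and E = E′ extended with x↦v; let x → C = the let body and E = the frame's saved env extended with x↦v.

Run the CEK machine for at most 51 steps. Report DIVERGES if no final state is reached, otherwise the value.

Answer: 2

Derivation:
step 0: ⟨C=(((λv. -4) (((λu. ((λx. 5) u)) 4) - (-3 - 5))) - (((λy. ((λw. -2) y)) ((λw. w) -4)) - 4)); E=∅; K=∅⟩
step 1: ⟨C=((λv. -4) (((λu. ((λx. 5) u)) 4) - (-3 - 5))); E=∅; K=[subR]⟩
step 2: ⟨C=(λv. -4); E=∅; K=[arg :: subR]⟩
step 3: ⟨C=(((λu. ((λx. 5) u)) 4) - (-3 - 5)); E=∅; K=[fun :: subR]⟩
step 4: ⟨C=((λu. ((λx. 5) u)) 4); E=∅; K=[subR :: fun :: subR]⟩
step 5: ⟨C=(λu. ((λx. 5) u)); E=∅; K=[arg :: subR :: fun :: subR]⟩
step 6: ⟨C=4; E=∅; K=[fun :: subR :: fun :: subR]⟩
step 7: ⟨C=((λx. 5) u); E={u↦4}; K=[subR :: fun :: subR]⟩
step 8: ⟨C=(λx. 5); E={u↦4}; K=[arg :: subR :: fun :: subR]⟩
step 9: ⟨C=u; E={u↦4}; K=[fun :: subR :: fun :: subR]⟩
step 10: ⟨C=5; E={x↦4, u↦4}; K=[subR :: fun :: subR]⟩
step 11: ⟨C=(-3 - 5); E=∅; K=[subL(5) :: fun :: subR]⟩
step 12: ⟨C=-3; E=∅; K=[subR :: subL(5) :: fun :: subR]⟩
step 13: ⟨C=5; E=∅; K=[subL(-3) :: subL(5) :: fun :: subR]⟩
step 14: ⟨C=-4; E={v↦13}; K=[subR]⟩
step 15: ⟨C=(((λy. ((λw. -2) y)) ((λw. w) -4)) - 4); E=∅; K=[subL(-4)]⟩
step 16: ⟨C=((λy. ((λw. -2) y)) ((λw. w) -4)); E=∅; K=[subR :: subL(-4)]⟩
step 17: ⟨C=(λy. ((λw. -2) y)); E=∅; K=[arg :: subR :: subL(-4)]⟩
step 18: ⟨C=((λw. w) -4); E=∅; K=[fun :: subR :: subL(-4)]⟩
step 19: ⟨C=(λw. w); E=∅; K=[arg :: fun :: subR :: subL(-4)]⟩
step 20: ⟨C=-4; E=∅; K=[fun :: fun :: subR :: subL(-4)]⟩
step 21: ⟨C=w; E={w↦-4}; K=[fun :: subR :: subL(-4)]⟩
step 22: ⟨C=((λw. -2) y); E={y↦-4}; K=[subR :: subL(-4)]⟩
step 23: ⟨C=(λw. -2); E={y↦-4}; K=[arg :: subR :: subL(-4)]⟩
step 24: ⟨C=y; E={y↦-4}; K=[fun :: subR :: subL(-4)]⟩
step 25: ⟨C=-2; E={w↦-4, y↦-4}; K=[subR :: subL(-4)]⟩
step 26: ⟨C=4; E=∅; K=[subL(-2) :: subL(-4)]⟩
→ final value 2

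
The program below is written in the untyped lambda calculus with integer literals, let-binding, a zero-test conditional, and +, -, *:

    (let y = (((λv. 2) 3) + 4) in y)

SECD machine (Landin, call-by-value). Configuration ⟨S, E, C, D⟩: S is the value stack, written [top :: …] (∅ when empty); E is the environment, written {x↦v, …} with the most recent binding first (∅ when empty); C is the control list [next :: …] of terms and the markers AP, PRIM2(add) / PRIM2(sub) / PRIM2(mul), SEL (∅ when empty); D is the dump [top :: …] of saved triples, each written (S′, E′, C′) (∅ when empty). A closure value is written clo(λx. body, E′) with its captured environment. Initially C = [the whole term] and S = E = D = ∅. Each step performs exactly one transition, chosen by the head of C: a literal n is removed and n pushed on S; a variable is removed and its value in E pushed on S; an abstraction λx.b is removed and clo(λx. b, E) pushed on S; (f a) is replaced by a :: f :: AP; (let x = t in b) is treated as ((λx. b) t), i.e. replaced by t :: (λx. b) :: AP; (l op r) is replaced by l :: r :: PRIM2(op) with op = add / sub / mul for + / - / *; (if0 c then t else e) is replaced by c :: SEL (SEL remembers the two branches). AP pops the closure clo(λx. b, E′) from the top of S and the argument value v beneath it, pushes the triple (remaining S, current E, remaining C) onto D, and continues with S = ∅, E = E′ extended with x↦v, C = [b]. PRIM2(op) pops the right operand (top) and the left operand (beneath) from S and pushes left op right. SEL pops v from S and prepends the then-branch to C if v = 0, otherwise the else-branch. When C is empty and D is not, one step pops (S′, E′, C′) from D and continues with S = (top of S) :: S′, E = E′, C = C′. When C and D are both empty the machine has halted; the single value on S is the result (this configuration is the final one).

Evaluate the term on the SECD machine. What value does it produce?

step 0: <S=∅, E=∅, C=[(let y = (((λv. 2) 3) + 4) in y)], D=∅>
step 1: <S=∅, E=∅, C=[(((λv. 2) 3) + 4) :: (λy. y) :: AP], D=∅>
step 2: <S=∅, E=∅, C=[((λv. 2) 3) :: 4 :: PRIM2(add) :: (λy. y) :: AP], D=∅>
step 3: <S=∅, E=∅, C=[3 :: (λv. 2) :: AP :: 4 :: PRIM2(add) :: (λy. y) :: AP], D=∅>
step 4: <S=[3], E=∅, C=[(λv. 2) :: AP :: 4 :: PRIM2(add) :: (λy. y) :: AP], D=∅>
step 5: <S=[clo(λv. 2, ∅) :: 3], E=∅, C=[AP :: 4 :: PRIM2(add) :: (λy. y) :: AP], D=∅>
step 6: <S=∅, E={v↦3}, C=[2], D=[(∅, ∅, [4 :: PRIM2(add) :: (λy. y) :: AP])]>
step 7: <S=[2], E={v↦3}, C=∅, D=[(∅, ∅, [4 :: PRIM2(add) :: (λy. y) :: AP])]>
step 8: <S=[2], E=∅, C=[4 :: PRIM2(add) :: (λy. y) :: AP], D=∅>
step 9: <S=[4 :: 2], E=∅, C=[PRIM2(add) :: (λy. y) :: AP], D=∅>
step 10: <S=[6], E=∅, C=[(λy. y) :: AP], D=∅>
step 11: <S=[clo(λy. y, ∅) :: 6], E=∅, C=[AP], D=∅>
step 12: <S=∅, E={y↦6}, C=[y], D=[(∅, ∅, ∅)]>
step 13: <S=[6], E={y↦6}, C=∅, D=[(∅, ∅, ∅)]>
step 14: <S=[6], E=∅, C=∅, D=∅>
→ final value 6

Answer: 6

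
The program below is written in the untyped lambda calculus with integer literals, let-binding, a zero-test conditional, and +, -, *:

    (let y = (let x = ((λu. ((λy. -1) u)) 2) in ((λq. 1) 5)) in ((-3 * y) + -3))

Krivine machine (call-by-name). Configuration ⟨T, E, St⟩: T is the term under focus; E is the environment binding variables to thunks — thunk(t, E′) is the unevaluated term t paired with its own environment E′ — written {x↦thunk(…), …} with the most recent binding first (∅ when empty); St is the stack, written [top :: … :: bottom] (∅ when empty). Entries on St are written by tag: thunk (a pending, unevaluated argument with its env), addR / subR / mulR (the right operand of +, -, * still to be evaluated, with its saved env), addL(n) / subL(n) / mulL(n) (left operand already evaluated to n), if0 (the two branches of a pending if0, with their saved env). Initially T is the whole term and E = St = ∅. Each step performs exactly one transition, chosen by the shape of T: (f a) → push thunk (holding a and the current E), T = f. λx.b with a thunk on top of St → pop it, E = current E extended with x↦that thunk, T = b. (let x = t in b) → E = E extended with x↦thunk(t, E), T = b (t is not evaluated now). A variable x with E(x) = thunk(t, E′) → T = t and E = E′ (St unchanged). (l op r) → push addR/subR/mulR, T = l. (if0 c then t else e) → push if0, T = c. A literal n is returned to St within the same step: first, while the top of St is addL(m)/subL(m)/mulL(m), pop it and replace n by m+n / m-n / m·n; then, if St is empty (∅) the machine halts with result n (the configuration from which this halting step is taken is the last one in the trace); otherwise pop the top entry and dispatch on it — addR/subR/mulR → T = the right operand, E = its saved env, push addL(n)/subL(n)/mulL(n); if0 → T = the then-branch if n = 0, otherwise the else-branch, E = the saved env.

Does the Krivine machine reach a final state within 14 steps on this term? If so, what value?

Answer: -6

Derivation:
step 0: [T=(let y = (let x = ((λu. ((λy. -1) u)) 2) in ((λq. 1) 5)) in ((-3 * y) + -3)) | E=∅ | St=∅]
step 1: [T=((-3 * y) + -3) | E={y↦thunk((let x = ((λu. ((λy. -1) u)) 2) in ((λq. 1) 5)), ∅)} | St=∅]
step 2: [T=(-3 * y) | E={y↦thunk((let x = ((λu. ((λy. -1) u)) 2) in ((λq. 1) 5)), ∅)} | St=[addR]]
step 3: [T=-3 | E={y↦thunk((let x = ((λu. ((λy. -1) u)) 2) in ((λq. 1) 5)), ∅)} | St=[mulR :: addR]]
step 4: [T=y | E={y↦thunk((let x = ((λu. ((λy. -1) u)) 2) in ((λq. 1) 5)), ∅)} | St=[mulL(-3) :: addR]]
step 5: [T=(let x = ((λu. ((λy. -1) u)) 2) in ((λq. 1) 5)) | E=∅ | St=[mulL(-3) :: addR]]
step 6: [T=((λq. 1) 5) | E={x↦thunk(((λu. ((λy. -1) u)) 2), ∅)} | St=[mulL(-3) :: addR]]
step 7: [T=(λq. 1) | E={x↦thunk(((λu. ((λy. -1) u)) 2), ∅)} | St=[thunk :: mulL(-3) :: addR]]
step 8: [T=1 | E={q↦thunk(5, {x↦thunk(((λu. ((λy. -1) u)) 2), ∅)}), x↦thunk(((λu. ((λy. -1) u)) 2), ∅)} | St=[mulL(-3) :: addR]]
step 9: [T=-3 | E={y↦thunk((let x = ((λu. ((λy. -1) u)) 2) in ((λq. 1) 5)), ∅)} | St=[addL(-3)]]
→ final value -6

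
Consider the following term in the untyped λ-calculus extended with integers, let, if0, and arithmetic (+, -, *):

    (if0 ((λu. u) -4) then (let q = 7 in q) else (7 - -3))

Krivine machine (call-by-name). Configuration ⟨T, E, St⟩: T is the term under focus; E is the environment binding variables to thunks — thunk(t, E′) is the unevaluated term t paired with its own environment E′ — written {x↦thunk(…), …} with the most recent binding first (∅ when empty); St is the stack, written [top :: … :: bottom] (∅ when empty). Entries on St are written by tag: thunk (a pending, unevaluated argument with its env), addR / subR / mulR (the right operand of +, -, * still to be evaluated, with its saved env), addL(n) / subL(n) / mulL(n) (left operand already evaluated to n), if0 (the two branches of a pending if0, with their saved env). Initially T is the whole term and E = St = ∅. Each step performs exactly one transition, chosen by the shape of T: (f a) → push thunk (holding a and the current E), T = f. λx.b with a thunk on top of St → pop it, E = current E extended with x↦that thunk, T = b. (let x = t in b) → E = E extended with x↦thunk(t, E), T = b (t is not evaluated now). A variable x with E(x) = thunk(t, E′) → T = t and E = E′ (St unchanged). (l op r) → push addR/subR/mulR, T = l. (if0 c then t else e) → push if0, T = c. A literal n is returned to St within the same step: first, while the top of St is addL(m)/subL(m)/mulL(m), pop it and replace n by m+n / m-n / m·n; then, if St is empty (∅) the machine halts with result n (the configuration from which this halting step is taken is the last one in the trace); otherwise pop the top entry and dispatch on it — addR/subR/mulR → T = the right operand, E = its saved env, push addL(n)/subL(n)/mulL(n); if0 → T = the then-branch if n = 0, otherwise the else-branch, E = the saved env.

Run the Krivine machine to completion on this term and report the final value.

Answer: 10

Derivation:
t=0: [T=(if0 ((λu. u) -4) then (let q = 7 in q) else (7 - -3)) | E=∅ | St=∅]
t=1: [T=((λu. u) -4) | E=∅ | St=[if0]]
t=2: [T=(λu. u) | E=∅ | St=[thunk :: if0]]
t=3: [T=u | E={u↦thunk(-4, ∅)} | St=[if0]]
t=4: [T=-4 | E=∅ | St=[if0]]
t=5: [T=(7 - -3) | E=∅ | St=∅]
t=6: [T=7 | E=∅ | St=[subR]]
t=7: [T=-3 | E=∅ | St=[subL(7)]]
→ final value 10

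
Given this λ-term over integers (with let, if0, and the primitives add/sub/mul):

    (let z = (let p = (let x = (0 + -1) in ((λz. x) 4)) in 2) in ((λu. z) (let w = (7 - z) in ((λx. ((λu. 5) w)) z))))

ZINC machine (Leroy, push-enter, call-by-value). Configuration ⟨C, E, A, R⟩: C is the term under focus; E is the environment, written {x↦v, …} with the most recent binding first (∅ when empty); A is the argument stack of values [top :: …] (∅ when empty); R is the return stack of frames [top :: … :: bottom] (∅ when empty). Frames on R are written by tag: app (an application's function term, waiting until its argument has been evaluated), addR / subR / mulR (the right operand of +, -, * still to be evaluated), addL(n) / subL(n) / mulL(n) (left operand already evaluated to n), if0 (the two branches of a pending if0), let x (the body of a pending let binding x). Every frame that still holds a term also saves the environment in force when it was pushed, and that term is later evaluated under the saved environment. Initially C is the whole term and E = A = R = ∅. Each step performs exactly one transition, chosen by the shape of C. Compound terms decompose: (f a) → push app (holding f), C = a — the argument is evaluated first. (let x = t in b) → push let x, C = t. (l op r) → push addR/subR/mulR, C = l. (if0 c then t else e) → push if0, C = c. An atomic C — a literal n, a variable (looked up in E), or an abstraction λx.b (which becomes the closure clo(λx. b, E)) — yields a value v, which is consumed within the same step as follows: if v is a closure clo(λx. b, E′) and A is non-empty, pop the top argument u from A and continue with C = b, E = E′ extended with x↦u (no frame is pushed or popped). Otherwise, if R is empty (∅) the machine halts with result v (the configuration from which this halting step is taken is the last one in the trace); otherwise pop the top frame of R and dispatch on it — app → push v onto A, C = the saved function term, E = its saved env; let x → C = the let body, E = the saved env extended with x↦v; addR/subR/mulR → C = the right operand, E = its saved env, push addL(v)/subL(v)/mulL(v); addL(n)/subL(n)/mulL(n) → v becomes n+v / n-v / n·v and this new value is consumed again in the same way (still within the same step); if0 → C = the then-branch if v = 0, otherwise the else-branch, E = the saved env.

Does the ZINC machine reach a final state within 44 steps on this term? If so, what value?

Answer: 2

Machine steps:
step 0: [C=(let z = (let p = (let x = (0 + -1) in ((λz. x) 4)) in 2) in ((λu. z) (let w = (7 - z) in ((λx. ((λu. 5) w)) z)))) | E=∅ | A=∅ | R=∅]
step 1: [C=(let p = (let x = (0 + -1) in ((λz. x) 4)) in 2) | E=∅ | A=∅ | R=[let z]]
step 2: [C=(let x = (0 + -1) in ((λz. x) 4)) | E=∅ | A=∅ | R=[let p :: let z]]
step 3: [C=(0 + -1) | E=∅ | A=∅ | R=[let x :: let p :: let z]]
step 4: [C=0 | E=∅ | A=∅ | R=[addR :: let x :: let p :: let z]]
step 5: [C=-1 | E=∅ | A=∅ | R=[addL(0) :: let x :: let p :: let z]]
step 6: [C=((λz. x) 4) | E={x↦-1} | A=∅ | R=[let p :: let z]]
step 7: [C=4 | E={x↦-1} | A=∅ | R=[app :: let p :: let z]]
step 8: [C=(λz. x) | E={x↦-1} | A=[4] | R=[let p :: let z]]
step 9: [C=x | E={z↦4, x↦-1} | A=∅ | R=[let p :: let z]]
step 10: [C=2 | E={p↦-1} | A=∅ | R=[let z]]
step 11: [C=((λu. z) (let w = (7 - z) in ((λx. ((λu. 5) w)) z))) | E={z↦2} | A=∅ | R=∅]
step 12: [C=(let w = (7 - z) in ((λx. ((λu. 5) w)) z)) | E={z↦2} | A=∅ | R=[app]]
step 13: [C=(7 - z) | E={z↦2} | A=∅ | R=[let w :: app]]
step 14: [C=7 | E={z↦2} | A=∅ | R=[subR :: let w :: app]]
step 15: [C=z | E={z↦2} | A=∅ | R=[subL(7) :: let w :: app]]
step 16: [C=((λx. ((λu. 5) w)) z) | E={w↦5, z↦2} | A=∅ | R=[app]]
step 17: [C=z | E={w↦5, z↦2} | A=∅ | R=[app :: app]]
step 18: [C=(λx. ((λu. 5) w)) | E={w↦5, z↦2} | A=[2] | R=[app]]
step 19: [C=((λu. 5) w) | E={x↦2, w↦5, z↦2} | A=∅ | R=[app]]
step 20: [C=w | E={x↦2, w↦5, z↦2} | A=∅ | R=[app :: app]]
step 21: [C=(λu. 5) | E={x↦2, w↦5, z↦2} | A=[5] | R=[app]]
step 22: [C=5 | E={u↦5, x↦2, w↦5, z↦2} | A=∅ | R=[app]]
step 23: [C=(λu. z) | E={z↦2} | A=[5] | R=∅]
step 24: [C=z | E={u↦5, z↦2} | A=∅ | R=∅]
→ final value 2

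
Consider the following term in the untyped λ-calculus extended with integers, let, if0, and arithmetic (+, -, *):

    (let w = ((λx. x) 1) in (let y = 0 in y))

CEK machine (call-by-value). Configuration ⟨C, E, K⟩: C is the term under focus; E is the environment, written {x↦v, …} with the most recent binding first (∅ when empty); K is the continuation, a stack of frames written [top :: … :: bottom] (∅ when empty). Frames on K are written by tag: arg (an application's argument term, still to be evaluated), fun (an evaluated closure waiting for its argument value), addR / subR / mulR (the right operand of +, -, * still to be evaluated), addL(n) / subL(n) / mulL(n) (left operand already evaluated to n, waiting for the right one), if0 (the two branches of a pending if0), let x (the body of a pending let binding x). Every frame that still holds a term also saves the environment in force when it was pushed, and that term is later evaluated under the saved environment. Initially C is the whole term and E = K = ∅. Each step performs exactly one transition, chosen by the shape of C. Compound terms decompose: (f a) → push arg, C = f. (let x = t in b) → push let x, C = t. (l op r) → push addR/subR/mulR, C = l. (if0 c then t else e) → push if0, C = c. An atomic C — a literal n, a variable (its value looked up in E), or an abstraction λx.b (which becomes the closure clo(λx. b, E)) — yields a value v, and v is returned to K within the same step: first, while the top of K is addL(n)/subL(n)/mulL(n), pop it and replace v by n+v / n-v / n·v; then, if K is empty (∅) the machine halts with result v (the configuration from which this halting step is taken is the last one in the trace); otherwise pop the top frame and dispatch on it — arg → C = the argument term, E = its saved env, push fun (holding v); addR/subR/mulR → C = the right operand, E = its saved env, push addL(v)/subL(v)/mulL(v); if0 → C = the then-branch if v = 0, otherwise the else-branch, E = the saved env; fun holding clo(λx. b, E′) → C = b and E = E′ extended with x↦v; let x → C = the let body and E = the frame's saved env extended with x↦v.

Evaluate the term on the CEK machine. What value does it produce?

t=0: [C=(let w = ((λx. x) 1) in (let y = 0 in y)) | E=∅ | K=∅]
t=1: [C=((λx. x) 1) | E=∅ | K=[let w]]
t=2: [C=(λx. x) | E=∅ | K=[arg :: let w]]
t=3: [C=1 | E=∅ | K=[fun :: let w]]
t=4: [C=x | E={x↦1} | K=[let w]]
t=5: [C=(let y = 0 in y) | E={w↦1} | K=∅]
t=6: [C=0 | E={w↦1} | K=[let y]]
t=7: [C=y | E={y↦0, w↦1} | K=∅]
→ final value 0

Answer: 0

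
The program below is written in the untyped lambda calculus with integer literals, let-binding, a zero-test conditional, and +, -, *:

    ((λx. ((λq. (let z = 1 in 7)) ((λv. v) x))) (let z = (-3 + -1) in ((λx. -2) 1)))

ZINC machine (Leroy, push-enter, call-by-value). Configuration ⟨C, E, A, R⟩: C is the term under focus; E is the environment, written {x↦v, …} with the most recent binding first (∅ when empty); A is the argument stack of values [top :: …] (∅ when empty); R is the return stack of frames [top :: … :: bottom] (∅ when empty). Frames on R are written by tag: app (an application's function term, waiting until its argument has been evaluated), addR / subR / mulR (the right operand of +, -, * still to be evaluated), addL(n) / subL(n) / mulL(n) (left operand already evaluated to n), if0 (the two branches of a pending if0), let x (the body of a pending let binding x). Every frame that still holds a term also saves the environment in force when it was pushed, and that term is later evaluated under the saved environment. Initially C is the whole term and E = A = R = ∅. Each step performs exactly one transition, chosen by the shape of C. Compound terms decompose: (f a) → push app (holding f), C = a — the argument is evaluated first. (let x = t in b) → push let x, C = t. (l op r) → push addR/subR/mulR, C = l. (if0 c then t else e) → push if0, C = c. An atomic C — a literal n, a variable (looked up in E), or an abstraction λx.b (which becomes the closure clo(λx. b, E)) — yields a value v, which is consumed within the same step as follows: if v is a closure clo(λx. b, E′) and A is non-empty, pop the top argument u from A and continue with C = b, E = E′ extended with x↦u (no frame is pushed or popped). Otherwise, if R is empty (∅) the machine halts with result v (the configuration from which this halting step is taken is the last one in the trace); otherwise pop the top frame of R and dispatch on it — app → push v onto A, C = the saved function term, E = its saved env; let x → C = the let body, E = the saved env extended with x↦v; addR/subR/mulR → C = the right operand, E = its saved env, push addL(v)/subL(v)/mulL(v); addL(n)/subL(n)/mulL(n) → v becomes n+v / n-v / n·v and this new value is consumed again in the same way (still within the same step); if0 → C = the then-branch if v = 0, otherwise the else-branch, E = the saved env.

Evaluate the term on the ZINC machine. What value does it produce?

Answer: 7

Derivation:
[0] [C=((λx. ((λq. (let z = 1 in 7)) ((λv. v) x))) (let z = (-3 + -1) in ((λx. -2) 1))) | E=∅ | A=∅ | R=∅]
[1] [C=(let z = (-3 + -1) in ((λx. -2) 1)) | E=∅ | A=∅ | R=[app]]
[2] [C=(-3 + -1) | E=∅ | A=∅ | R=[let z :: app]]
[3] [C=-3 | E=∅ | A=∅ | R=[addR :: let z :: app]]
[4] [C=-1 | E=∅ | A=∅ | R=[addL(-3) :: let z :: app]]
[5] [C=((λx. -2) 1) | E={z↦-4} | A=∅ | R=[app]]
[6] [C=1 | E={z↦-4} | A=∅ | R=[app :: app]]
[7] [C=(λx. -2) | E={z↦-4} | A=[1] | R=[app]]
[8] [C=-2 | E={x↦1, z↦-4} | A=∅ | R=[app]]
[9] [C=(λx. ((λq. (let z = 1 in 7)) ((λv. v) x))) | E=∅ | A=[-2] | R=∅]
[10] [C=((λq. (let z = 1 in 7)) ((λv. v) x)) | E={x↦-2} | A=∅ | R=∅]
[11] [C=((λv. v) x) | E={x↦-2} | A=∅ | R=[app]]
[12] [C=x | E={x↦-2} | A=∅ | R=[app :: app]]
[13] [C=(λv. v) | E={x↦-2} | A=[-2] | R=[app]]
[14] [C=v | E={v↦-2, x↦-2} | A=∅ | R=[app]]
[15] [C=(λq. (let z = 1 in 7)) | E={x↦-2} | A=[-2] | R=∅]
[16] [C=(let z = 1 in 7) | E={q↦-2, x↦-2} | A=∅ | R=∅]
[17] [C=1 | E={q↦-2, x↦-2} | A=∅ | R=[let z]]
[18] [C=7 | E={z↦1, q↦-2, x↦-2} | A=∅ | R=∅]
→ final value 7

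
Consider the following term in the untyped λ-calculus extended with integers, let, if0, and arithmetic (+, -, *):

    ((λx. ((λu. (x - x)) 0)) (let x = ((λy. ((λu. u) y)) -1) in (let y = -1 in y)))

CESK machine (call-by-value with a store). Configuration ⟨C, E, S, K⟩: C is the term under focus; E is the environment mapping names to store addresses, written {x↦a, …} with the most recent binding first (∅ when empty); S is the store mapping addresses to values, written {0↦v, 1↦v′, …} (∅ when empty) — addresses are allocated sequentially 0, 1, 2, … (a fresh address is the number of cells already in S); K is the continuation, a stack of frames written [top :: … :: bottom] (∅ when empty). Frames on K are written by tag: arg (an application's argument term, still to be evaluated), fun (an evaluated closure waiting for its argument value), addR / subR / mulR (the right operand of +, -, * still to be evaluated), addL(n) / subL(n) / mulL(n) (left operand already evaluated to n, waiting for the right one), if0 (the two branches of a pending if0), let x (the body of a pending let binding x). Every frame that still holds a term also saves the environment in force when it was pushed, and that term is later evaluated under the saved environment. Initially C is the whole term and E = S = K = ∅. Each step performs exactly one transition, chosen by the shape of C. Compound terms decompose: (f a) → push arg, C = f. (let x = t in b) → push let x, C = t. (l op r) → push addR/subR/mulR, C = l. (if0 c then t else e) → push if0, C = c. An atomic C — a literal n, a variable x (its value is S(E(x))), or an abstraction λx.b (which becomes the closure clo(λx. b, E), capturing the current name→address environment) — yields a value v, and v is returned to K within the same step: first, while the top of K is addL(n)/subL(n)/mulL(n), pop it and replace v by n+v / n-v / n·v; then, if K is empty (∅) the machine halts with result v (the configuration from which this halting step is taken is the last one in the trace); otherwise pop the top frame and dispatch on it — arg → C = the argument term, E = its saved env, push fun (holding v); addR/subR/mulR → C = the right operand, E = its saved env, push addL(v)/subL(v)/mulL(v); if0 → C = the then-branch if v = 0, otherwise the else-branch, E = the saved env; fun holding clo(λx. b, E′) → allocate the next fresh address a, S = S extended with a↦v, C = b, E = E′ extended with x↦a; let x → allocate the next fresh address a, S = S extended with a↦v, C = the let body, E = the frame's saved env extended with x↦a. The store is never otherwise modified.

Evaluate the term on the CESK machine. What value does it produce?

Answer: 0

Execution trace:
[0] <C=((λx. ((λu. (x - x)) 0)) (let x = ((λy. ((λu. u) y)) -1) in (let y = -1 in y))), E=∅, S=∅, K=∅>
[1] <C=(λx. ((λu. (x - x)) 0)), E=∅, S=∅, K=[arg]>
[2] <C=(let x = ((λy. ((λu. u) y)) -1) in (let y = -1 in y)), E=∅, S=∅, K=[fun]>
[3] <C=((λy. ((λu. u) y)) -1), E=∅, S=∅, K=[let x :: fun]>
[4] <C=(λy. ((λu. u) y)), E=∅, S=∅, K=[arg :: let x :: fun]>
[5] <C=-1, E=∅, S=∅, K=[fun :: let x :: fun]>
[6] <C=((λu. u) y), E={y↦0}, S={0↦-1}, K=[let x :: fun]>
[7] <C=(λu. u), E={y↦0}, S={0↦-1}, K=[arg :: let x :: fun]>
[8] <C=y, E={y↦0}, S={0↦-1}, K=[fun :: let x :: fun]>
[9] <C=u, E={u↦1, y↦0}, S={0↦-1, 1↦-1}, K=[let x :: fun]>
[10] <C=(let y = -1 in y), E={x↦2}, S={0↦-1, 1↦-1, 2↦-1}, K=[fun]>
[11] <C=-1, E={x↦2}, S={0↦-1, 1↦-1, 2↦-1}, K=[let y :: fun]>
[12] <C=y, E={y↦3, x↦2}, S={0↦-1, 1↦-1, 2↦-1, 3↦-1}, K=[fun]>
[13] <C=((λu. (x - x)) 0), E={x↦4}, S={0↦-1, 1↦-1, 2↦-1, 3↦-1, 4↦-1}, K=∅>
[14] <C=(λu. (x - x)), E={x↦4}, S={0↦-1, 1↦-1, 2↦-1, 3↦-1, 4↦-1}, K=[arg]>
[15] <C=0, E={x↦4}, S={0↦-1, 1↦-1, 2↦-1, 3↦-1, 4↦-1}, K=[fun]>
[16] <C=(x - x), E={u↦5, x↦4}, S={0↦-1, 1↦-1, 2↦-1, 3↦-1, 4↦-1, 5↦0}, K=∅>
[17] <C=x, E={u↦5, x↦4}, S={0↦-1, 1↦-1, 2↦-1, 3↦-1, 4↦-1, 5↦0}, K=[subR]>
[18] <C=x, E={u↦5, x↦4}, S={0↦-1, 1↦-1, 2↦-1, 3↦-1, 4↦-1, 5↦0}, K=[subL(-1)]>
→ final value 0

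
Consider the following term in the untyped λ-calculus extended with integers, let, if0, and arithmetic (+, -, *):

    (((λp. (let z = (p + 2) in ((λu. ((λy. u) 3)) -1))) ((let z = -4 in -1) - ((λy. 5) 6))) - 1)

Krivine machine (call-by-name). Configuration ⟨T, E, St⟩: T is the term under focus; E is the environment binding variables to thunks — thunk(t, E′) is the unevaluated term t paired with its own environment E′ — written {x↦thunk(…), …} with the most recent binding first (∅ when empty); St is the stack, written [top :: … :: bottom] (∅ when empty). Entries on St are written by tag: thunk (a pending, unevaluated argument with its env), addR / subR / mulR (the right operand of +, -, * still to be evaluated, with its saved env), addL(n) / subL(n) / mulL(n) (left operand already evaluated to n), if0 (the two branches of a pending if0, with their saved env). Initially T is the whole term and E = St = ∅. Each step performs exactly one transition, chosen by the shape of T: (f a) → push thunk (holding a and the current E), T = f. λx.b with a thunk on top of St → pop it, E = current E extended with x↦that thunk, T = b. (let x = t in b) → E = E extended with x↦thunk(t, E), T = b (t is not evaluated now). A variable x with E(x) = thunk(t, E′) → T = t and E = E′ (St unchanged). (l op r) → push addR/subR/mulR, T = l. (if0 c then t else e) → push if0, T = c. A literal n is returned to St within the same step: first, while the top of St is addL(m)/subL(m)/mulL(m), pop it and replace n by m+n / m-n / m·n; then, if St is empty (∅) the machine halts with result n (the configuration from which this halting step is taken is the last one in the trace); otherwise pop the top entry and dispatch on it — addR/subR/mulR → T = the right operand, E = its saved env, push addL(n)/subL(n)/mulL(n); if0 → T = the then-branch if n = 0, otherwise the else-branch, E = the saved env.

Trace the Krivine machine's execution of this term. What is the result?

Answer: -2

Execution trace:
[0] [T=(((λp. (let z = (p + 2) in ((λu. ((λy. u) 3)) -1))) ((let z = -4 in -1) - ((λy. 5) 6))) - 1) | E=∅ | St=∅]
[1] [T=((λp. (let z = (p + 2) in ((λu. ((λy. u) 3)) -1))) ((let z = -4 in -1) - ((λy. 5) 6))) | E=∅ | St=[subR]]
[2] [T=(λp. (let z = (p + 2) in ((λu. ((λy. u) 3)) -1))) | E=∅ | St=[thunk :: subR]]
[3] [T=(let z = (p + 2) in ((λu. ((λy. u) 3)) -1)) | E={p↦thunk(((let z = -4 in -1) - ((λy. 5) 6)), ∅)} | St=[subR]]
[4] [T=((λu. ((λy. u) 3)) -1) | E={z↦thunk((p + 2), {p↦thunk(((let z = -4 in -1) - ((λy. 5) 6)), ∅)}), p↦thunk(((let z = -4 in -1) - ((λy. 5) 6)), ∅)} | St=[subR]]
[5] [T=(λu. ((λy. u) 3)) | E={z↦thunk((p + 2), {p↦thunk(((let z = -4 in -1) - ((λy. 5) 6)), ∅)}), p↦thunk(((let z = -4 in -1) - ((λy. 5) 6)), ∅)} | St=[thunk :: subR]]
[6] [T=((λy. u) 3) | E={u↦thunk(-1, {z↦thunk((p + 2), {p↦thunk(((let z = -4 in -1) - ((λy. 5) 6)), ∅)}), p↦thunk(((let z = -4 in -1) - ((λy. 5) 6)), ∅)}), z↦thunk((p + 2), {p↦thunk(((let z = -4 in -1) - ((λy. 5) 6)), ∅)}), p↦thunk(((let z = -4 in -1) - ((λy. 5) 6)), ∅)} | St=[subR]]
[7] [T=(λy. u) | E={u↦thunk(-1, {z↦thunk((p + 2), {p↦thunk(((let z = -4 in -1) - ((λy. 5) 6)), ∅)}), p↦thunk(((let z = -4 in -1) - ((λy. 5) 6)), ∅)}), z↦thunk((p + 2), {p↦thunk(((let z = -4 in -1) - ((λy. 5) 6)), ∅)}), p↦thunk(((let z = -4 in -1) - ((λy. 5) 6)), ∅)} | St=[thunk :: subR]]
[8] [T=u | E={y↦thunk(3, {u↦thunk(-1, {z↦thunk((p + 2), {p↦thunk(((let z = -4 in -1) - ((λy. 5) 6)), ∅)}), p↦thunk(((let z = -4 in -1) - ((λy. 5) 6)), ∅)}), z↦thunk((p + 2), {p↦thunk(((let z = -4 in -1) - ((λy. 5) 6)), ∅)}), p↦thunk(((let z = -4 in -1) - ((λy. 5) 6)), ∅)}), u↦thunk(-1, {z↦thunk((p + 2), {p↦thunk(((let z = -4 in -1) - ((λy. 5) 6)), ∅)}), p↦thunk(((let z = -4 in -1) - ((λy. 5) 6)), ∅)}), z↦thunk((p + 2), {p↦thunk(((let z = -4 in -1) - ((λy. 5) 6)), ∅)}), p↦thunk(((let z = -4 in -1) - ((λy. 5) 6)), ∅)} | St=[subR]]
[9] [T=-1 | E={z↦thunk((p + 2), {p↦thunk(((let z = -4 in -1) - ((λy. 5) 6)), ∅)}), p↦thunk(((let z = -4 in -1) - ((λy. 5) 6)), ∅)} | St=[subR]]
[10] [T=1 | E=∅ | St=[subL(-1)]]
→ final value -2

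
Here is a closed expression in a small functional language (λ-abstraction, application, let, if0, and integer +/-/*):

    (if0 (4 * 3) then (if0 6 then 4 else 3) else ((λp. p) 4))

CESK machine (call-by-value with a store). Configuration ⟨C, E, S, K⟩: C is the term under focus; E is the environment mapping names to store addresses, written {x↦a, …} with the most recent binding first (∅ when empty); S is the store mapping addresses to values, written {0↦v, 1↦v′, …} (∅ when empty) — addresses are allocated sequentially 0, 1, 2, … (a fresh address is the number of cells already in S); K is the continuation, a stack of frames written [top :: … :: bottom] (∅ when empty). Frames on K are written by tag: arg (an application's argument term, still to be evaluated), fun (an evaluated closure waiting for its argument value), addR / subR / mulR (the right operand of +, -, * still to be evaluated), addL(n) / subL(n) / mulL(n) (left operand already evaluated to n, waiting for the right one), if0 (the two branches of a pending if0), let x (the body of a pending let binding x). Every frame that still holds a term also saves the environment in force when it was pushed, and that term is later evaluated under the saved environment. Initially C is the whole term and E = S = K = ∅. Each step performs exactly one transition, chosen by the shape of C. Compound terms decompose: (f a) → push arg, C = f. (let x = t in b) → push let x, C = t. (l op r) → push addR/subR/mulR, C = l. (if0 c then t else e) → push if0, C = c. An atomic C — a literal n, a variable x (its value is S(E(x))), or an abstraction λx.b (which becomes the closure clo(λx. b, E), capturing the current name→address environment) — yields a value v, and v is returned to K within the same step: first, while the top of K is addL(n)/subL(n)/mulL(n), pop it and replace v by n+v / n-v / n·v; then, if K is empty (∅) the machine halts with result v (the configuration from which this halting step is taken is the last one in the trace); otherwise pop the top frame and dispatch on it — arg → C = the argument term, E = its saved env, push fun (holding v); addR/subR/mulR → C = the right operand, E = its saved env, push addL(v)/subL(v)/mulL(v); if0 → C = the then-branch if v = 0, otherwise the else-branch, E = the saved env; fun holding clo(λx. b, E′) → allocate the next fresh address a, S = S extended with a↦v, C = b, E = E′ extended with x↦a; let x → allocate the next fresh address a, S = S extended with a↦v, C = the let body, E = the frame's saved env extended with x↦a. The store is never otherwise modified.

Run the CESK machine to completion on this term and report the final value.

step 0: [C=(if0 (4 * 3) then (if0 6 then 4 else 3) else ((λp. p) 4)) | E=∅ | S=∅ | K=∅]
step 1: [C=(4 * 3) | E=∅ | S=∅ | K=[if0]]
step 2: [C=4 | E=∅ | S=∅ | K=[mulR :: if0]]
step 3: [C=3 | E=∅ | S=∅ | K=[mulL(4) :: if0]]
step 4: [C=((λp. p) 4) | E=∅ | S=∅ | K=∅]
step 5: [C=(λp. p) | E=∅ | S=∅ | K=[arg]]
step 6: [C=4 | E=∅ | S=∅ | K=[fun]]
step 7: [C=p | E={p↦0} | S={0↦4} | K=∅]
→ final value 4

Answer: 4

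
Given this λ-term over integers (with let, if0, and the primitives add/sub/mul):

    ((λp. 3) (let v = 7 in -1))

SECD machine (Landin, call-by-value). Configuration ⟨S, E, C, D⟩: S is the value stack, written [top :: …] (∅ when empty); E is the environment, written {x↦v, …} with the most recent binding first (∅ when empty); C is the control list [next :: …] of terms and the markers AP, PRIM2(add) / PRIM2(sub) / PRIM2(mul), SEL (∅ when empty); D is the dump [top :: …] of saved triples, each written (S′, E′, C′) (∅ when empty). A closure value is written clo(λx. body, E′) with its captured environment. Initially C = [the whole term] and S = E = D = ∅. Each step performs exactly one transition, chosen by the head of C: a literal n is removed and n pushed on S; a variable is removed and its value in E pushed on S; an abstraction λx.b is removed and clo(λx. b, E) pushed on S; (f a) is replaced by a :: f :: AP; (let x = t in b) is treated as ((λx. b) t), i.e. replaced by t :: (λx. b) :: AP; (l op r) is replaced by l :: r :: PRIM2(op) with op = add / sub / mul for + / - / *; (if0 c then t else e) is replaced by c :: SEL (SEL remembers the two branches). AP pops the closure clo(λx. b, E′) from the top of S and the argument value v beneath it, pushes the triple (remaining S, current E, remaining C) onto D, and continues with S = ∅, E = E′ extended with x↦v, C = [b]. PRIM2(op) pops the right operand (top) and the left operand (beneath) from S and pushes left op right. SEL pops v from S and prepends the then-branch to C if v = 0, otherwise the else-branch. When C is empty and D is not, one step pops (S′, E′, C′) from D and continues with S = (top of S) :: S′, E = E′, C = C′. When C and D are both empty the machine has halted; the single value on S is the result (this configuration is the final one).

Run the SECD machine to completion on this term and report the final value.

Answer: 3

Machine steps:
t=0: <S=∅, E=∅, C=[((λp. 3) (let v = 7 in -1))], D=∅>
t=1: <S=∅, E=∅, C=[(let v = 7 in -1) :: (λp. 3) :: AP], D=∅>
t=2: <S=∅, E=∅, C=[7 :: (λv. -1) :: AP :: (λp. 3) :: AP], D=∅>
t=3: <S=[7], E=∅, C=[(λv. -1) :: AP :: (λp. 3) :: AP], D=∅>
t=4: <S=[clo(λv. -1, ∅) :: 7], E=∅, C=[AP :: (λp. 3) :: AP], D=∅>
t=5: <S=∅, E={v↦7}, C=[-1], D=[(∅, ∅, [(λp. 3) :: AP])]>
t=6: <S=[-1], E={v↦7}, C=∅, D=[(∅, ∅, [(λp. 3) :: AP])]>
t=7: <S=[-1], E=∅, C=[(λp. 3) :: AP], D=∅>
t=8: <S=[clo(λp. 3, ∅) :: -1], E=∅, C=[AP], D=∅>
t=9: <S=∅, E={p↦-1}, C=[3], D=[(∅, ∅, ∅)]>
t=10: <S=[3], E={p↦-1}, C=∅, D=[(∅, ∅, ∅)]>
t=11: <S=[3], E=∅, C=∅, D=∅>
→ final value 3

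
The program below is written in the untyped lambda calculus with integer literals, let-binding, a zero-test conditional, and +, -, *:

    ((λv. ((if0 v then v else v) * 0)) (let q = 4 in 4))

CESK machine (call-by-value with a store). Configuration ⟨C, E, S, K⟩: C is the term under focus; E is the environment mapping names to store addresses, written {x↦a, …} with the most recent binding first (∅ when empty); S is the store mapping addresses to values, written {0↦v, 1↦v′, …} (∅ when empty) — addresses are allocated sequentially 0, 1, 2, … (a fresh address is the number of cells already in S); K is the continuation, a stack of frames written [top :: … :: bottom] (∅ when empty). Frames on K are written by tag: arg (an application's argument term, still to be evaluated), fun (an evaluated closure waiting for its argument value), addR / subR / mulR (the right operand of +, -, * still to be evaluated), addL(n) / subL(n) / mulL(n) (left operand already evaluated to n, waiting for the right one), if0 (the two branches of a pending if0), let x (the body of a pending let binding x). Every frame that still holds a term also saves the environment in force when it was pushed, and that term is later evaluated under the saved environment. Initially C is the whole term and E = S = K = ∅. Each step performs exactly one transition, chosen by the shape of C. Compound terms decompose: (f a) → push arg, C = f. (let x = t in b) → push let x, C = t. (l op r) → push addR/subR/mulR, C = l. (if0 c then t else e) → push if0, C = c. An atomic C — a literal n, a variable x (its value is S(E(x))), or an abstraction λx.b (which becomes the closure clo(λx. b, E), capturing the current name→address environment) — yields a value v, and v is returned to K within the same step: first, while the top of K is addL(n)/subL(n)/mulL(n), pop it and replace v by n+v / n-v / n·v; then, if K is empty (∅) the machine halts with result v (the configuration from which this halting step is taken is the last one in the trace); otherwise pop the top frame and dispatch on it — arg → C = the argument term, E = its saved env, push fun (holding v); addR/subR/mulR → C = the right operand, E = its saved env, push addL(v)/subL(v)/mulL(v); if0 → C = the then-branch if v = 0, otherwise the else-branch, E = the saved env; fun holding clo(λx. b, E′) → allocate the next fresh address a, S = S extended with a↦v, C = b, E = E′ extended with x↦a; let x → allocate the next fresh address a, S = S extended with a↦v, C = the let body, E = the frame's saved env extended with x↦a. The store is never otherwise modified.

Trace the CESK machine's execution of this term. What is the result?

Answer: 0

Derivation:
0. [C=((λv. ((if0 v then v else v) * 0)) (let q = 4 in 4)) | E=∅ | S=∅ | K=∅]
1. [C=(λv. ((if0 v then v else v) * 0)) | E=∅ | S=∅ | K=[arg]]
2. [C=(let q = 4 in 4) | E=∅ | S=∅ | K=[fun]]
3. [C=4 | E=∅ | S=∅ | K=[let q :: fun]]
4. [C=4 | E={q↦0} | S={0↦4} | K=[fun]]
5. [C=((if0 v then v else v) * 0) | E={v↦1} | S={0↦4, 1↦4} | K=∅]
6. [C=(if0 v then v else v) | E={v↦1} | S={0↦4, 1↦4} | K=[mulR]]
7. [C=v | E={v↦1} | S={0↦4, 1↦4} | K=[if0 :: mulR]]
8. [C=v | E={v↦1} | S={0↦4, 1↦4} | K=[mulR]]
9. [C=0 | E={v↦1} | S={0↦4, 1↦4} | K=[mulL(4)]]
→ final value 0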